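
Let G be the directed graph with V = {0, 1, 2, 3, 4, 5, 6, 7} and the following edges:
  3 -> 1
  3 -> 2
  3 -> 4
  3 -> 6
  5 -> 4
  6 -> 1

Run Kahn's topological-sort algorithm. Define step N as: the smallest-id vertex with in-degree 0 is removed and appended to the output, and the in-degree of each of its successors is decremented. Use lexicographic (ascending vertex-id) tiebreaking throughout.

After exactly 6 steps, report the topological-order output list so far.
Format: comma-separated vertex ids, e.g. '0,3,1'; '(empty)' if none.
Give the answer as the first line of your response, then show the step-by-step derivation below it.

0,3,2,5,4,6

step 1: output 0; order=[0]; indeg=(0,2,1,0,2,0,1,0)
step 2: output 3; order=[0,3]; indeg=(0,1,0,0,1,0,0,0)
step 3: output 2; order=[0,3,2]; indeg=(0,1,0,0,1,0,0,0)
step 4: output 5; order=[0,3,2,5]; indeg=(0,1,0,0,0,0,0,0)
step 5: output 4; order=[0,3,2,5,4]; indeg=(0,1,0,0,0,0,0,0)
step 6: output 6; order=[0,3,2,5,4,6]; indeg=(0,0,0,0,0,0,0,0)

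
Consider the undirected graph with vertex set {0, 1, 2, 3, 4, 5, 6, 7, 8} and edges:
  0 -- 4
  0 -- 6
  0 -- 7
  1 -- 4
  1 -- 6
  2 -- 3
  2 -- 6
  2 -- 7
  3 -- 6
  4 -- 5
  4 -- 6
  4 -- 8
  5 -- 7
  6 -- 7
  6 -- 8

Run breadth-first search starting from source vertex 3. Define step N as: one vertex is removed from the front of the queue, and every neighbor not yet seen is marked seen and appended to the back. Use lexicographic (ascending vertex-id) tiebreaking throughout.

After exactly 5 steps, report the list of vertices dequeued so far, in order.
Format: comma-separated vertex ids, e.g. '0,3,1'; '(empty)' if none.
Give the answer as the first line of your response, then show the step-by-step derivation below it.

3,2,6,7,0

step 1: dequeue 3; queue=[2,6]; order=3
step 2: dequeue 2; queue=[6,7]; order=3,2
step 3: dequeue 6; queue=[7,0,1,4,8]; order=3,2,6
step 4: dequeue 7; queue=[0,1,4,8,5]; order=3,2,6,7
step 5: dequeue 0; queue=[1,4,8,5]; order=3,2,6,7,0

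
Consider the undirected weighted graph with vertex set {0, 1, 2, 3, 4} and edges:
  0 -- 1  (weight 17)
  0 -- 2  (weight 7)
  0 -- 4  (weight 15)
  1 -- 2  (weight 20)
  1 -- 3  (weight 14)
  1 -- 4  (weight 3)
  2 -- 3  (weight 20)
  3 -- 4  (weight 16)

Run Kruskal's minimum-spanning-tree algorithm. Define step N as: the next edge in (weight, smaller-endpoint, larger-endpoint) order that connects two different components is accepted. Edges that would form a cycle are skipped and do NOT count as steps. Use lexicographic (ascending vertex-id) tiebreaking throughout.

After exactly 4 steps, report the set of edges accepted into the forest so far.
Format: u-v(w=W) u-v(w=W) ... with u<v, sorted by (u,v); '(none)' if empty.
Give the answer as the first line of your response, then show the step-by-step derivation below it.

0-2(w=7) 0-4(w=15) 1-3(w=14) 1-4(w=3)

step 1: add edge 1-4 (w=3); MST = {1-4(w=3)}
step 2: add edge 0-2 (w=7); MST = {0-2(w=7) 1-4(w=3)}
step 3: add edge 1-3 (w=14); MST = {0-2(w=7) 1-3(w=14) 1-4(w=3)}
step 4: add edge 0-4 (w=15); MST = {0-2(w=7) 0-4(w=15) 1-3(w=14) 1-4(w=3)}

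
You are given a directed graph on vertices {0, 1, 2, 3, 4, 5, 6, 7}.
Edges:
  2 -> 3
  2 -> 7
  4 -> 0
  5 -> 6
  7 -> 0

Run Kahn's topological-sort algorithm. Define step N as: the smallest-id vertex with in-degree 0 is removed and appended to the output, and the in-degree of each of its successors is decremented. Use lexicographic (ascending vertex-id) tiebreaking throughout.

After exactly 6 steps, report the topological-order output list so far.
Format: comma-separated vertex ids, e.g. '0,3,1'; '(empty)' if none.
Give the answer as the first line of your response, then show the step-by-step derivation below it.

1,2,3,4,5,6

step 1: output 1; order=[1]; indeg=(2,0,0,1,0,0,1,1)
step 2: output 2; order=[1,2]; indeg=(2,0,0,0,0,0,1,0)
step 3: output 3; order=[1,2,3]; indeg=(2,0,0,0,0,0,1,0)
step 4: output 4; order=[1,2,3,4]; indeg=(1,0,0,0,0,0,1,0)
step 5: output 5; order=[1,2,3,4,5]; indeg=(1,0,0,0,0,0,0,0)
step 6: output 6; order=[1,2,3,4,5,6]; indeg=(1,0,0,0,0,0,0,0)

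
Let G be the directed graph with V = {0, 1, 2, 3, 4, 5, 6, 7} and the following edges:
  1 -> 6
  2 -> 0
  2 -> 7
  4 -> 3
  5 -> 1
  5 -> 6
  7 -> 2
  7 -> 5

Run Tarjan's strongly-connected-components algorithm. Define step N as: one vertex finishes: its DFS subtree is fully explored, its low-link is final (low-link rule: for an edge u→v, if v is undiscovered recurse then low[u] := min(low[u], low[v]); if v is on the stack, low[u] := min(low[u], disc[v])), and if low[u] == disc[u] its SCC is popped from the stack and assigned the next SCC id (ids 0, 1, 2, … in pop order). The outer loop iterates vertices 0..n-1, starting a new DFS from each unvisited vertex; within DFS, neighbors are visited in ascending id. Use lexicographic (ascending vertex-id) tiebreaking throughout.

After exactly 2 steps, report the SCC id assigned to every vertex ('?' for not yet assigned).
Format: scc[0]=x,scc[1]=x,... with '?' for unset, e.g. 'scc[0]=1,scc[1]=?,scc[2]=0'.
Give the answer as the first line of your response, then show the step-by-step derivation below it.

scc[0]=0,scc[1]=?,scc[2]=?,scc[3]=?,scc[4]=?,scc[5]=?,scc[6]=1,scc[7]=?

step 1: low=(low[0]=0,low[1]=?,low[2]=?,low[3]=?,low[4]=?,low[5]=?,low[6]=?,low[7]=?); scc=(scc[0]=0,scc[1]=?,scc[2]=?,scc[3]=?,scc[4]=?,scc[5]=?,scc[6]=?,scc[7]=?)
step 2: low=(low[0]=0,low[1]=1,low[2]=?,low[3]=?,low[4]=?,low[5]=?,low[6]=2,low[7]=?); scc=(scc[0]=0,scc[1]=?,scc[2]=?,scc[3]=?,scc[4]=?,scc[5]=?,scc[6]=1,scc[7]=?)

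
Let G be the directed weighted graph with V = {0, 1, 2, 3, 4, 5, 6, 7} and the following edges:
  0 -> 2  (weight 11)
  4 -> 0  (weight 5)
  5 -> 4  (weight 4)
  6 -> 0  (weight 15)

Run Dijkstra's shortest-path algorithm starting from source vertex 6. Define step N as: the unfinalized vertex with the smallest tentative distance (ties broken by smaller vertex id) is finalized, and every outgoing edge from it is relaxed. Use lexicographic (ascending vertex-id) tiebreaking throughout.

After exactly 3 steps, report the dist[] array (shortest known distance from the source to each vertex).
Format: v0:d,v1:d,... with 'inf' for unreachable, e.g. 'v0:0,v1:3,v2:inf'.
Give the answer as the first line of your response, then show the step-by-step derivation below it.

v0:15,v1:inf,v2:26,v3:inf,v4:inf,v5:inf,v6:0,v7:inf

step 1: dist = v0:15,v1:inf,v2:inf,v3:inf,v4:inf,v5:inf,v6:0,v7:inf
step 2: dist = v0:15,v1:inf,v2:26,v3:inf,v4:inf,v5:inf,v6:0,v7:inf
step 3: dist = v0:15,v1:inf,v2:26,v3:inf,v4:inf,v5:inf,v6:0,v7:inf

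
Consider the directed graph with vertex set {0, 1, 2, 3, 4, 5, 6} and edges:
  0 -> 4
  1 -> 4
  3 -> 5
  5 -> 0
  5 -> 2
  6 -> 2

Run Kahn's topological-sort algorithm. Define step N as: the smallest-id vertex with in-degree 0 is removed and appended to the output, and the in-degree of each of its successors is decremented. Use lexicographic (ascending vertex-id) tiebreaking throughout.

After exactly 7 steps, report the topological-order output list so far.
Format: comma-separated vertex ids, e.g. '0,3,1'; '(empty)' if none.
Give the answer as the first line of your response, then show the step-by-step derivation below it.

1,3,5,0,4,6,2

step 1: output 1; order=[1]; indeg=(1,0,2,0,1,1,0)
step 2: output 3; order=[1,3]; indeg=(1,0,2,0,1,0,0)
step 3: output 5; order=[1,3,5]; indeg=(0,0,1,0,1,0,0)
step 4: output 0; order=[1,3,5,0]; indeg=(0,0,1,0,0,0,0)
step 5: output 4; order=[1,3,5,0,4]; indeg=(0,0,1,0,0,0,0)
step 6: output 6; order=[1,3,5,0,4,6]; indeg=(0,0,0,0,0,0,0)
step 7: output 2; order=[1,3,5,0,4,6,2]; indeg=(0,0,0,0,0,0,0)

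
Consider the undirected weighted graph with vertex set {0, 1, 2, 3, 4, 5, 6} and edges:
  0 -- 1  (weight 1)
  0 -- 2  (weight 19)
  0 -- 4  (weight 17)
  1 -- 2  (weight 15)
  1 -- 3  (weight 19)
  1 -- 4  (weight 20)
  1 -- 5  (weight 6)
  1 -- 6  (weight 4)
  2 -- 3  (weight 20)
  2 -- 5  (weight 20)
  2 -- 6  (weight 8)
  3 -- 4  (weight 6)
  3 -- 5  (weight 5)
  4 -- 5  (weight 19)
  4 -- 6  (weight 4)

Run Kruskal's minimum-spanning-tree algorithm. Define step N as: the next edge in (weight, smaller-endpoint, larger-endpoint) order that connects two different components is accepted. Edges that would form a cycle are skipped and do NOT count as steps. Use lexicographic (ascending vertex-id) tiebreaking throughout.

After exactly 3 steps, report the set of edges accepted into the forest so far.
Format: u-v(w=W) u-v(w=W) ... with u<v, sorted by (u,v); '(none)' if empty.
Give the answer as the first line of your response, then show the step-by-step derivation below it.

0-1(w=1) 1-6(w=4) 4-6(w=4)

step 1: add edge 0-1 (w=1); MST = {0-1(w=1)}
step 2: add edge 1-6 (w=4); MST = {0-1(w=1) 1-6(w=4)}
step 3: add edge 4-6 (w=4); MST = {0-1(w=1) 1-6(w=4) 4-6(w=4)}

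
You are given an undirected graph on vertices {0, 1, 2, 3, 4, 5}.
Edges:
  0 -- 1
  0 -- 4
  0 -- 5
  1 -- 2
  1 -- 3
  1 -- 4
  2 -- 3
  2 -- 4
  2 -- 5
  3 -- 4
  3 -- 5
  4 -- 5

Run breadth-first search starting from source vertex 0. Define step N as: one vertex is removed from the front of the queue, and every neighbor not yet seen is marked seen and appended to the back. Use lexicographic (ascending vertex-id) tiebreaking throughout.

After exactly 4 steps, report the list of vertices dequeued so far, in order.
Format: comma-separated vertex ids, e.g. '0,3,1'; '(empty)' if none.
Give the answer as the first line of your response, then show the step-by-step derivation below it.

0,1,4,5

step 1: dequeue 0; queue=[1,4,5]; order=0
step 2: dequeue 1; queue=[4,5,2,3]; order=0,1
step 3: dequeue 4; queue=[5,2,3]; order=0,1,4
step 4: dequeue 5; queue=[2,3]; order=0,1,4,5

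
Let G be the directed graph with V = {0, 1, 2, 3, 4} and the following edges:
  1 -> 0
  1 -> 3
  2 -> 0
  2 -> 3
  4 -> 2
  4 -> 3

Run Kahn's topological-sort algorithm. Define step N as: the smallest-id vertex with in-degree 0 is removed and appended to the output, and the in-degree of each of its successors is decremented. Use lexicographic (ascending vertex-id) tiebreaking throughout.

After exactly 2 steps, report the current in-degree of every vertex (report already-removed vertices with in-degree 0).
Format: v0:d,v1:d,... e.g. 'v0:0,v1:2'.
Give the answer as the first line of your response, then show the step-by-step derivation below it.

v0:1,v1:0,v2:0,v3:1,v4:0

step 1: output 1; order=[1]; indeg=(1,0,1,2,0)
step 2: output 4; order=[1,4]; indeg=(1,0,0,1,0)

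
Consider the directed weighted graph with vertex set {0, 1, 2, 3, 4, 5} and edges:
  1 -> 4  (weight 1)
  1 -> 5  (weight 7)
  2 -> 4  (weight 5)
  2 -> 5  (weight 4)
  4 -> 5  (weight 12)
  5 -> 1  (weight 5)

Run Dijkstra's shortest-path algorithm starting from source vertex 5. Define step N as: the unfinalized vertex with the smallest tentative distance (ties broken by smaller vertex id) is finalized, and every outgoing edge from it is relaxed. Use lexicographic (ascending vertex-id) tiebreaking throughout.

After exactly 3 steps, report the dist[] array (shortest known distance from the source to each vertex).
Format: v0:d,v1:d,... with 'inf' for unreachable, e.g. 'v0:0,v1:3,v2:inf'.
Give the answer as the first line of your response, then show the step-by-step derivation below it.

v0:inf,v1:5,v2:inf,v3:inf,v4:6,v5:0

step 1: dist = v0:inf,v1:5,v2:inf,v3:inf,v4:inf,v5:0
step 2: dist = v0:inf,v1:5,v2:inf,v3:inf,v4:6,v5:0
step 3: dist = v0:inf,v1:5,v2:inf,v3:inf,v4:6,v5:0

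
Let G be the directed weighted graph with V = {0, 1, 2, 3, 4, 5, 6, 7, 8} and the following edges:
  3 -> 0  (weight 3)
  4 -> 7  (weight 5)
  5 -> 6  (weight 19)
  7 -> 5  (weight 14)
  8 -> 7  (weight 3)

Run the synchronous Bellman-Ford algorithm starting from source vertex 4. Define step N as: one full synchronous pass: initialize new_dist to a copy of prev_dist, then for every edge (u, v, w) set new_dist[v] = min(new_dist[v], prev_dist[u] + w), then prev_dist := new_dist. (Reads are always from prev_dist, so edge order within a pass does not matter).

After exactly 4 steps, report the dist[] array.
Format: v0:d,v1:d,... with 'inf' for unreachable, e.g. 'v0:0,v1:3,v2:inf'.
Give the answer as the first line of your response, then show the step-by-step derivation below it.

v0:inf,v1:inf,v2:inf,v3:inf,v4:0,v5:19,v6:38,v7:5,v8:inf

step 1: dist = v0:inf,v1:inf,v2:inf,v3:inf,v4:0,v5:inf,v6:inf,v7:5,v8:inf
step 2: dist = v0:inf,v1:inf,v2:inf,v3:inf,v4:0,v5:19,v6:inf,v7:5,v8:inf
step 3: dist = v0:inf,v1:inf,v2:inf,v3:inf,v4:0,v5:19,v6:38,v7:5,v8:inf
step 4: dist = v0:inf,v1:inf,v2:inf,v3:inf,v4:0,v5:19,v6:38,v7:5,v8:inf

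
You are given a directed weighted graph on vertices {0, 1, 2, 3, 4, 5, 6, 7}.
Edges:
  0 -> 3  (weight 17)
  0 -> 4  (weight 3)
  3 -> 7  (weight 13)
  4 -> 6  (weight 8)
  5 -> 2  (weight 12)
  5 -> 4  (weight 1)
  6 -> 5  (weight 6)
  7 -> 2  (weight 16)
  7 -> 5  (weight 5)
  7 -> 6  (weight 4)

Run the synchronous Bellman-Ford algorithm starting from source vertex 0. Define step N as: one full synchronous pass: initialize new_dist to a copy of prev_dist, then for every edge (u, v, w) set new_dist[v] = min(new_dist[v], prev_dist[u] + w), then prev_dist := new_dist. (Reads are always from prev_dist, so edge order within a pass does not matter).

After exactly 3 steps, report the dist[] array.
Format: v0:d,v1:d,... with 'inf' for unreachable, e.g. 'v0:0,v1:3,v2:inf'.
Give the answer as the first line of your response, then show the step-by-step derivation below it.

v0:0,v1:inf,v2:46,v3:17,v4:3,v5:17,v6:11,v7:30

step 1: dist = v0:0,v1:inf,v2:inf,v3:17,v4:3,v5:inf,v6:inf,v7:inf
step 2: dist = v0:0,v1:inf,v2:inf,v3:17,v4:3,v5:inf,v6:11,v7:30
step 3: dist = v0:0,v1:inf,v2:46,v3:17,v4:3,v5:17,v6:11,v7:30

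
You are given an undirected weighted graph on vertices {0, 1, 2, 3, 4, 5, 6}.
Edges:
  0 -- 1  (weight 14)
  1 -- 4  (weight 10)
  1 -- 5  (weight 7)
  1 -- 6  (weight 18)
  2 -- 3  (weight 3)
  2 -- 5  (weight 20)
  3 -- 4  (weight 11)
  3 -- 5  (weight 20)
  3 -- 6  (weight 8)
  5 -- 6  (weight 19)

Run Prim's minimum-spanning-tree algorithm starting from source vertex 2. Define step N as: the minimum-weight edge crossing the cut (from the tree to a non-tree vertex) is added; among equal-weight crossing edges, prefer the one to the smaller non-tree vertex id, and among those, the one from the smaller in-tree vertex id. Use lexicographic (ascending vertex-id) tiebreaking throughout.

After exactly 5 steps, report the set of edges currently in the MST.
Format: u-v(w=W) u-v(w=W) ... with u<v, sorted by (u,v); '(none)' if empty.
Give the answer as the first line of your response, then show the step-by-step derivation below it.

1-4(w=10) 1-5(w=7) 2-3(w=3) 3-4(w=11) 3-6(w=8)

step 1: add edge 2-3 (w=3); MST = {2-3(w=3)}
step 2: add edge 3-6 (w=8); MST = {2-3(w=3) 3-6(w=8)}
step 3: add edge 3-4 (w=11); MST = {2-3(w=3) 3-4(w=11) 3-6(w=8)}
step 4: add edge 1-4 (w=10); MST = {1-4(w=10) 2-3(w=3) 3-4(w=11) 3-6(w=8)}
step 5: add edge 1-5 (w=7); MST = {1-4(w=10) 1-5(w=7) 2-3(w=3) 3-4(w=11) 3-6(w=8)}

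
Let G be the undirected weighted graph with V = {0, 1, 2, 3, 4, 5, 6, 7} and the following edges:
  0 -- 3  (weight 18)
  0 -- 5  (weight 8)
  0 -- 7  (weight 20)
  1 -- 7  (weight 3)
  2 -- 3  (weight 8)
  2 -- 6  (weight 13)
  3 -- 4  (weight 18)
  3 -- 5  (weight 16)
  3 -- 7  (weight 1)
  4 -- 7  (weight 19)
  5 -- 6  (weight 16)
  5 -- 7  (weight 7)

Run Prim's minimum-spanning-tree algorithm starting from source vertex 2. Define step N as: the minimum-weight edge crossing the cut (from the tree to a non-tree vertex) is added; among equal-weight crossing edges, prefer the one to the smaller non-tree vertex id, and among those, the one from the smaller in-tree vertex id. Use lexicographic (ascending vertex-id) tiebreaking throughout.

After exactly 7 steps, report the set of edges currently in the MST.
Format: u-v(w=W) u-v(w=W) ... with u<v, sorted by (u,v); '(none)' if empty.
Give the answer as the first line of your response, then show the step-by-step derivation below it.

0-5(w=8) 1-7(w=3) 2-3(w=8) 2-6(w=13) 3-4(w=18) 3-7(w=1) 5-7(w=7)

step 1: add edge 2-3 (w=8); MST = {2-3(w=8)}
step 2: add edge 3-7 (w=1); MST = {2-3(w=8) 3-7(w=1)}
step 3: add edge 1-7 (w=3); MST = {1-7(w=3) 2-3(w=8) 3-7(w=1)}
step 4: add edge 5-7 (w=7); MST = {1-7(w=3) 2-3(w=8) 3-7(w=1) 5-7(w=7)}
step 5: add edge 0-5 (w=8); MST = {0-5(w=8) 1-7(w=3) 2-3(w=8) 3-7(w=1) 5-7(w=7)}
step 6: add edge 2-6 (w=13); MST = {0-5(w=8) 1-7(w=3) 2-3(w=8) 2-6(w=13) 3-7(w=1) 5-7(w=7)}
step 7: add edge 3-4 (w=18); MST = {0-5(w=8) 1-7(w=3) 2-3(w=8) 2-6(w=13) 3-4(w=18) 3-7(w=1) 5-7(w=7)}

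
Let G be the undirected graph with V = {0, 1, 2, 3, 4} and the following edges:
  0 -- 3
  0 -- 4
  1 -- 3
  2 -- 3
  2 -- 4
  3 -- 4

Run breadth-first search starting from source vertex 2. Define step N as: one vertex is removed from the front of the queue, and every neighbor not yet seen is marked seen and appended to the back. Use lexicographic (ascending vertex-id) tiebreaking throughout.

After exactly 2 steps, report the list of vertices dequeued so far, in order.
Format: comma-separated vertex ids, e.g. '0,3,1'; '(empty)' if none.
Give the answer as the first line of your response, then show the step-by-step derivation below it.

2,3

step 1: dequeue 2; queue=[3,4]; order=2
step 2: dequeue 3; queue=[4,0,1]; order=2,3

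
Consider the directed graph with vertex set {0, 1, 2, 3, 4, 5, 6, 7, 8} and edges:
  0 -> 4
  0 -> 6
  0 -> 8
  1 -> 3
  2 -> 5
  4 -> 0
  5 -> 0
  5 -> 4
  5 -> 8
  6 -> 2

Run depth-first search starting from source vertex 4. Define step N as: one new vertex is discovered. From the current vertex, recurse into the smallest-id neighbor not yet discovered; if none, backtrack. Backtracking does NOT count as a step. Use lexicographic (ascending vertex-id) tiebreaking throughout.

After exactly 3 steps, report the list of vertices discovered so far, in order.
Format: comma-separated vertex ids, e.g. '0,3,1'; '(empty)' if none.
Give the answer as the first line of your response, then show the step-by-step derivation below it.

4,0,6

step 1: discover 4; path=4; order=4
step 2: discover 0; path=4>0; order=4,0
step 3: discover 6; path=4>0>6; order=4,0,6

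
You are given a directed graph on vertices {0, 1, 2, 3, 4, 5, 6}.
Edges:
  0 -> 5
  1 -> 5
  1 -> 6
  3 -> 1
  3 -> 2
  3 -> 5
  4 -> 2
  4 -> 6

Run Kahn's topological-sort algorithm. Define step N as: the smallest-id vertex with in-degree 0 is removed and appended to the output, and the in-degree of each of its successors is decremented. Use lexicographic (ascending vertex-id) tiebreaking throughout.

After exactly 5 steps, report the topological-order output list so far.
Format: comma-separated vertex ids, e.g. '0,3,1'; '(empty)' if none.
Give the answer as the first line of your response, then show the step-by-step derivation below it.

0,3,1,4,2

step 1: output 0; order=[0]; indeg=(0,1,2,0,0,2,2)
step 2: output 3; order=[0,3]; indeg=(0,0,1,0,0,1,2)
step 3: output 1; order=[0,3,1]; indeg=(0,0,1,0,0,0,1)
step 4: output 4; order=[0,3,1,4]; indeg=(0,0,0,0,0,0,0)
step 5: output 2; order=[0,3,1,4,2]; indeg=(0,0,0,0,0,0,0)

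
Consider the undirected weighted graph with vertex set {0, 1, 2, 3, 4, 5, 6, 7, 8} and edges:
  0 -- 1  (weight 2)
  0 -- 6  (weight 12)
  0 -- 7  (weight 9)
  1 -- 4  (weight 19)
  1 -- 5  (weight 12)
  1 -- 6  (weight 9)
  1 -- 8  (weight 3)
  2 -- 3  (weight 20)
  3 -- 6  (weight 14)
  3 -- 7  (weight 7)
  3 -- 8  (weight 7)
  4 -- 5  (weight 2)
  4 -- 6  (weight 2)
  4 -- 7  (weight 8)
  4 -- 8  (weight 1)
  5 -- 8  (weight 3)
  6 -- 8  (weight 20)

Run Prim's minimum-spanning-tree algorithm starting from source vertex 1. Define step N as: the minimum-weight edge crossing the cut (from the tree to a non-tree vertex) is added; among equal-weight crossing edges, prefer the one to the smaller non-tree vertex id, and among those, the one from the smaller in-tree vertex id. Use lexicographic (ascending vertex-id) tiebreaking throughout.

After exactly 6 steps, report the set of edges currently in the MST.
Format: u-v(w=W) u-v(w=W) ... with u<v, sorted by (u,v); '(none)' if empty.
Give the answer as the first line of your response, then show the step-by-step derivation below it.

0-1(w=2) 1-8(w=3) 3-8(w=7) 4-5(w=2) 4-6(w=2) 4-8(w=1)

step 1: add edge 0-1 (w=2); MST = {0-1(w=2)}
step 2: add edge 1-8 (w=3); MST = {0-1(w=2) 1-8(w=3)}
step 3: add edge 4-8 (w=1); MST = {0-1(w=2) 1-8(w=3) 4-8(w=1)}
step 4: add edge 4-5 (w=2); MST = {0-1(w=2) 1-8(w=3) 4-5(w=2) 4-8(w=1)}
step 5: add edge 4-6 (w=2); MST = {0-1(w=2) 1-8(w=3) 4-5(w=2) 4-6(w=2) 4-8(w=1)}
step 6: add edge 3-8 (w=7); MST = {0-1(w=2) 1-8(w=3) 3-8(w=7) 4-5(w=2) 4-6(w=2) 4-8(w=1)}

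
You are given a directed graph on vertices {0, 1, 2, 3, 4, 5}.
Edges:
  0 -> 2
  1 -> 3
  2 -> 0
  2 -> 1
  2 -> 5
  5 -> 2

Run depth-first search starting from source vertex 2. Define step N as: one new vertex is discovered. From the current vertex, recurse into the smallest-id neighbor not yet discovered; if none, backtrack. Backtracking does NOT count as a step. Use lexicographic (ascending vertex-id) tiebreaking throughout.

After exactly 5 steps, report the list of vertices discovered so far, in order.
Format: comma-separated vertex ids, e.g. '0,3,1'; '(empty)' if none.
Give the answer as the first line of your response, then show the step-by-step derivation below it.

2,0,1,3,5

step 1: discover 2; path=2; order=2
step 2: discover 0; path=2>0; order=2,0
step 3: discover 1; path=2>1; order=2,0,1
step 4: discover 3; path=2>1>3; order=2,0,1,3
step 5: discover 5; path=2>5; order=2,0,1,3,5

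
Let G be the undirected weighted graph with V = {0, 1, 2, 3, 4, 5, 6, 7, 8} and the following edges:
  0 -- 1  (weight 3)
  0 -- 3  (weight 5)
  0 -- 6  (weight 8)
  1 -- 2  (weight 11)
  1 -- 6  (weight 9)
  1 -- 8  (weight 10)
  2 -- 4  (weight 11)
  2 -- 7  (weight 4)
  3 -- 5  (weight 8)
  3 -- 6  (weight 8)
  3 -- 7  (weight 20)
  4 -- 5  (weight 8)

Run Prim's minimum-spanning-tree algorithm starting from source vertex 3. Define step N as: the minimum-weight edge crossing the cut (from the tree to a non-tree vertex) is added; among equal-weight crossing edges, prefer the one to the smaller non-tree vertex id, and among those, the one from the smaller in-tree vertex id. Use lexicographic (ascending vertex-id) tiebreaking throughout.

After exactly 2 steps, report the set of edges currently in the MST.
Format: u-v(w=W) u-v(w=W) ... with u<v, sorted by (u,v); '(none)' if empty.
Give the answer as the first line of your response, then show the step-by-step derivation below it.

0-1(w=3) 0-3(w=5)

step 1: add edge 0-3 (w=5); MST = {0-3(w=5)}
step 2: add edge 0-1 (w=3); MST = {0-1(w=3) 0-3(w=5)}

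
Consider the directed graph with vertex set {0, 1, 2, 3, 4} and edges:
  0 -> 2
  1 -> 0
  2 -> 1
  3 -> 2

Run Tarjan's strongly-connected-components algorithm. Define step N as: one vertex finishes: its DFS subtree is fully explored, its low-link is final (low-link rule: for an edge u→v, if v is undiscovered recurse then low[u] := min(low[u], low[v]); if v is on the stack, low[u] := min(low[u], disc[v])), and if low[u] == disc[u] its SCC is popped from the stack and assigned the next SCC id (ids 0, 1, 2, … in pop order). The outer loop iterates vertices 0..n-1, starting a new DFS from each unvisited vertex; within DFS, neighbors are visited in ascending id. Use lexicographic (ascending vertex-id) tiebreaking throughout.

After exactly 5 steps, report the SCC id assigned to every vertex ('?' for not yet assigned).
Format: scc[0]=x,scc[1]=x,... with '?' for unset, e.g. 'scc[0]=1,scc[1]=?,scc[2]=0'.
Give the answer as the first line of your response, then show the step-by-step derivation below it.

scc[0]=0,scc[1]=0,scc[2]=0,scc[3]=1,scc[4]=2

step 1: low=(low[0]=0,low[1]=0,low[2]=1,low[3]=?,low[4]=?); scc=(scc[0]=?,scc[1]=?,scc[2]=?,scc[3]=?,scc[4]=?)
step 2: low=(low[0]=0,low[1]=0,low[2]=0,low[3]=?,low[4]=?); scc=(scc[0]=?,scc[1]=?,scc[2]=?,scc[3]=?,scc[4]=?)
step 3: low=(low[0]=0,low[1]=0,low[2]=0,low[3]=?,low[4]=?); scc=(scc[0]=0,scc[1]=0,scc[2]=0,scc[3]=?,scc[4]=?)
step 4: low=(low[0]=0,low[1]=0,low[2]=0,low[3]=3,low[4]=?); scc=(scc[0]=0,scc[1]=0,scc[2]=0,scc[3]=1,scc[4]=?)
step 5: low=(low[0]=0,low[1]=0,low[2]=0,low[3]=3,low[4]=4); scc=(scc[0]=0,scc[1]=0,scc[2]=0,scc[3]=1,scc[4]=2)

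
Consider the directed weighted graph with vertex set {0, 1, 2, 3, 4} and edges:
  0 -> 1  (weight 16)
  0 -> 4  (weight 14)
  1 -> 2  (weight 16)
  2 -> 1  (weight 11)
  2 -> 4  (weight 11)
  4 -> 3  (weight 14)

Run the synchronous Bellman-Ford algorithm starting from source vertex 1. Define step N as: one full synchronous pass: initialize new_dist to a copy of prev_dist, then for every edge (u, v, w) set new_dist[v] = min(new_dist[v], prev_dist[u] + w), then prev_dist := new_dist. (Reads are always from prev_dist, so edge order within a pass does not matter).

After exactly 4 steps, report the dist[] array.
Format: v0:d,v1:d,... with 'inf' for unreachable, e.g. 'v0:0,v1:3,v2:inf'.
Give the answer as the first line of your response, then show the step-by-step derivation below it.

v0:inf,v1:0,v2:16,v3:41,v4:27

step 1: dist = v0:inf,v1:0,v2:16,v3:inf,v4:inf
step 2: dist = v0:inf,v1:0,v2:16,v3:inf,v4:27
step 3: dist = v0:inf,v1:0,v2:16,v3:41,v4:27
step 4: dist = v0:inf,v1:0,v2:16,v3:41,v4:27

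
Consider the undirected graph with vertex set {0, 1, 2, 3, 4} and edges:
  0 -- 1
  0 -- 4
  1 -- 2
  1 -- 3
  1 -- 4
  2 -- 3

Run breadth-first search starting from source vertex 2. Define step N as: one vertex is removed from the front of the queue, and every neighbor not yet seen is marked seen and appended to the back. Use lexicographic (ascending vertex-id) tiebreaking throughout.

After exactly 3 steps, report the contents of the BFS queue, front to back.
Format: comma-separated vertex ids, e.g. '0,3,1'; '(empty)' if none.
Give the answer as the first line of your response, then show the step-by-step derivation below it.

0,4

step 1: dequeue 2; queue=[1,3]; order=2
step 2: dequeue 1; queue=[3,0,4]; order=2,1
step 3: dequeue 3; queue=[0,4]; order=2,1,3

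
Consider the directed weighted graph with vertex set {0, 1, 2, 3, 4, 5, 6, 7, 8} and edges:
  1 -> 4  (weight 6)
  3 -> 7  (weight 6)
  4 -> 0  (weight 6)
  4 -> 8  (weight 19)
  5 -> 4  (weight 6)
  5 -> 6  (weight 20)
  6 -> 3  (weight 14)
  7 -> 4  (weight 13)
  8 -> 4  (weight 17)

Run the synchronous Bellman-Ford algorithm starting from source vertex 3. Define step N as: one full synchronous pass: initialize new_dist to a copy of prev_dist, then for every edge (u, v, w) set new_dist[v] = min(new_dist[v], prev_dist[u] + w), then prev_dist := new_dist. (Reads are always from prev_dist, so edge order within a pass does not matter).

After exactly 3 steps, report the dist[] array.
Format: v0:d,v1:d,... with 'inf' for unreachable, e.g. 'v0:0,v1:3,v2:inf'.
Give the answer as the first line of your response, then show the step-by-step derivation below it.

v0:25,v1:inf,v2:inf,v3:0,v4:19,v5:inf,v6:inf,v7:6,v8:38

step 1: dist = v0:inf,v1:inf,v2:inf,v3:0,v4:inf,v5:inf,v6:inf,v7:6,v8:inf
step 2: dist = v0:inf,v1:inf,v2:inf,v3:0,v4:19,v5:inf,v6:inf,v7:6,v8:inf
step 3: dist = v0:25,v1:inf,v2:inf,v3:0,v4:19,v5:inf,v6:inf,v7:6,v8:38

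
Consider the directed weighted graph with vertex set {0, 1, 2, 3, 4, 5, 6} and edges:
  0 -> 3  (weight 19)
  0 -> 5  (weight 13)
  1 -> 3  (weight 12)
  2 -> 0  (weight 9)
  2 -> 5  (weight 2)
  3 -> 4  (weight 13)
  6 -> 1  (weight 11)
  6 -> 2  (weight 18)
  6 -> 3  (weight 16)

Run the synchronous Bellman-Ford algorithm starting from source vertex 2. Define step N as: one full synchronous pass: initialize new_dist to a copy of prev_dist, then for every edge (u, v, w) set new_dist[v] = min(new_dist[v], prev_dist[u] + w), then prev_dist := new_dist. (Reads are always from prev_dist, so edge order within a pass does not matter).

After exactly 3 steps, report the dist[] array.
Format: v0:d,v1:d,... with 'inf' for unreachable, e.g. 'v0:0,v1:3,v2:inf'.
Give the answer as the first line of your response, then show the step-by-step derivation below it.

v0:9,v1:inf,v2:0,v3:28,v4:41,v5:2,v6:inf

step 1: dist = v0:9,v1:inf,v2:0,v3:inf,v4:inf,v5:2,v6:inf
step 2: dist = v0:9,v1:inf,v2:0,v3:28,v4:inf,v5:2,v6:inf
step 3: dist = v0:9,v1:inf,v2:0,v3:28,v4:41,v5:2,v6:inf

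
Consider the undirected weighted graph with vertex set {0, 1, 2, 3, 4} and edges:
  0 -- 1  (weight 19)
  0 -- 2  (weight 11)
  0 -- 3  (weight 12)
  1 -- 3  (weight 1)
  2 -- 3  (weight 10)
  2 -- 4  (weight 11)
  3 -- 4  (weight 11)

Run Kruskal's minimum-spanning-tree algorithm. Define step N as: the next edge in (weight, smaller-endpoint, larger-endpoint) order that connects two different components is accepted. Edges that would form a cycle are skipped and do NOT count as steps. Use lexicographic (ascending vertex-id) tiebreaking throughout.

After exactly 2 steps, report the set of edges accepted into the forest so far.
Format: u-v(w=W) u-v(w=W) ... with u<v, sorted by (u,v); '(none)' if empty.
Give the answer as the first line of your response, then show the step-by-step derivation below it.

1-3(w=1) 2-3(w=10)

step 1: add edge 1-3 (w=1); MST = {1-3(w=1)}
step 2: add edge 2-3 (w=10); MST = {1-3(w=1) 2-3(w=10)}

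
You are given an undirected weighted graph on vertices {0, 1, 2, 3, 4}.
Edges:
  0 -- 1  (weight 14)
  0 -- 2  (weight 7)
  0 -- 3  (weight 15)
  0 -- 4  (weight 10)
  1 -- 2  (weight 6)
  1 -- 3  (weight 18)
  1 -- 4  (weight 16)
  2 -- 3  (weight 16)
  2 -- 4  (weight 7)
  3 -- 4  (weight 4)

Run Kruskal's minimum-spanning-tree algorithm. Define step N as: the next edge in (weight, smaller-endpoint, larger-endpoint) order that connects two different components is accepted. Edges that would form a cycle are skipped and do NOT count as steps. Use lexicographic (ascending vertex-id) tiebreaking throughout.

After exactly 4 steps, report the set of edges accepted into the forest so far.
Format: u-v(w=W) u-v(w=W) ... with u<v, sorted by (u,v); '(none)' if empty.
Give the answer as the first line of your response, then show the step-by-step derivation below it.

0-2(w=7) 1-2(w=6) 2-4(w=7) 3-4(w=4)

step 1: add edge 3-4 (w=4); MST = {3-4(w=4)}
step 2: add edge 1-2 (w=6); MST = {1-2(w=6) 3-4(w=4)}
step 3: add edge 0-2 (w=7); MST = {0-2(w=7) 1-2(w=6) 3-4(w=4)}
step 4: add edge 2-4 (w=7); MST = {0-2(w=7) 1-2(w=6) 2-4(w=7) 3-4(w=4)}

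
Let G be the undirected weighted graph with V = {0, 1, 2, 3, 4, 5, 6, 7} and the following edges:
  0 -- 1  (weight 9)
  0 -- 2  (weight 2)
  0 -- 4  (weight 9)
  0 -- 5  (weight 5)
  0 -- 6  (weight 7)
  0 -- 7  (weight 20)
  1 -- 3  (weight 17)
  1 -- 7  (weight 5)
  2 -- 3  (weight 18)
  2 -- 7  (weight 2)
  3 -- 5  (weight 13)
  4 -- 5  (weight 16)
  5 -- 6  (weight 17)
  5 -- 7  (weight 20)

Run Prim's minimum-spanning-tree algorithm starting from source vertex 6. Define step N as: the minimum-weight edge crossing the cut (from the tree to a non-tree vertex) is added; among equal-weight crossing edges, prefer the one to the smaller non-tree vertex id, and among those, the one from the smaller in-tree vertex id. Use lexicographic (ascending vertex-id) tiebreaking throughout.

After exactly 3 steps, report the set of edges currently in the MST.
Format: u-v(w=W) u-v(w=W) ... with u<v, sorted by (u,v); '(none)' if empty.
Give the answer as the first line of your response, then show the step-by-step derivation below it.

0-2(w=2) 0-6(w=7) 2-7(w=2)

step 1: add edge 0-6 (w=7); MST = {0-6(w=7)}
step 2: add edge 0-2 (w=2); MST = {0-2(w=2) 0-6(w=7)}
step 3: add edge 2-7 (w=2); MST = {0-2(w=2) 0-6(w=7) 2-7(w=2)}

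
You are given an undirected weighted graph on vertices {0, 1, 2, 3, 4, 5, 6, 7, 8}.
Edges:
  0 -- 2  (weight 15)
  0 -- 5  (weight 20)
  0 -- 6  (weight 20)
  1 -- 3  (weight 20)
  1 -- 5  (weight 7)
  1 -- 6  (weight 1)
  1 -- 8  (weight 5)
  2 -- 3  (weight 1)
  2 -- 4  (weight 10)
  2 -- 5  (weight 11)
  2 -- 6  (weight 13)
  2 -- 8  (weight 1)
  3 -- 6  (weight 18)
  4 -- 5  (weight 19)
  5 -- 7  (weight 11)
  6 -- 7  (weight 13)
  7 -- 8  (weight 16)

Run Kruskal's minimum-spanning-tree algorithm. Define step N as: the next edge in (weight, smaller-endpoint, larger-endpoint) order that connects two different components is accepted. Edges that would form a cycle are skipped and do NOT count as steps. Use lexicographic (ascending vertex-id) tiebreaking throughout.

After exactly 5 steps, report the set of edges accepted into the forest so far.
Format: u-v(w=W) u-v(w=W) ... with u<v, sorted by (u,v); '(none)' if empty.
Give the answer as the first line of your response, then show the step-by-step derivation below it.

1-5(w=7) 1-6(w=1) 1-8(w=5) 2-3(w=1) 2-8(w=1)

step 1: add edge 1-6 (w=1); MST = {1-6(w=1)}
step 2: add edge 2-3 (w=1); MST = {1-6(w=1) 2-3(w=1)}
step 3: add edge 2-8 (w=1); MST = {1-6(w=1) 2-3(w=1) 2-8(w=1)}
step 4: add edge 1-8 (w=5); MST = {1-6(w=1) 1-8(w=5) 2-3(w=1) 2-8(w=1)}
step 5: add edge 1-5 (w=7); MST = {1-5(w=7) 1-6(w=1) 1-8(w=5) 2-3(w=1) 2-8(w=1)}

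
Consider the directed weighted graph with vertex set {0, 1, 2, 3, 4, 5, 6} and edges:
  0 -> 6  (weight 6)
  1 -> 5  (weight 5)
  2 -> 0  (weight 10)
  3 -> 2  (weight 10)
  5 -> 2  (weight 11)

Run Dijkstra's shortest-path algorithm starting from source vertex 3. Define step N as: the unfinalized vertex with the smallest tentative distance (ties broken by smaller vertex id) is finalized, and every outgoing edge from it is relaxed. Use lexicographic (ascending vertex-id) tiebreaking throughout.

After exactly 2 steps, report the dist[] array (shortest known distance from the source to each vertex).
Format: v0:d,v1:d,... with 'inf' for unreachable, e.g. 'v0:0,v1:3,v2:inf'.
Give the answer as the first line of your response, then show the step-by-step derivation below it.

v0:20,v1:inf,v2:10,v3:0,v4:inf,v5:inf,v6:inf

step 1: dist = v0:inf,v1:inf,v2:10,v3:0,v4:inf,v5:inf,v6:inf
step 2: dist = v0:20,v1:inf,v2:10,v3:0,v4:inf,v5:inf,v6:inf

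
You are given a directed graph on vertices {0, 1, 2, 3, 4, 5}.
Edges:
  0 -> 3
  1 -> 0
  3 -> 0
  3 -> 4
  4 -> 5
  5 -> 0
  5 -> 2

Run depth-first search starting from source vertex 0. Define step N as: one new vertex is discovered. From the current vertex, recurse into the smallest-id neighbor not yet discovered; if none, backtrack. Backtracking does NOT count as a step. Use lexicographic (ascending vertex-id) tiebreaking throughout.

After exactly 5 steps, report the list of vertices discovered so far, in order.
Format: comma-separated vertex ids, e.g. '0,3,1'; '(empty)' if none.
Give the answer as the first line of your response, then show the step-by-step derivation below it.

0,3,4,5,2

step 1: discover 0; path=0; order=0
step 2: discover 3; path=0>3; order=0,3
step 3: discover 4; path=0>3>4; order=0,3,4
step 4: discover 5; path=0>3>4>5; order=0,3,4,5
step 5: discover 2; path=0>3>4>5>2; order=0,3,4,5,2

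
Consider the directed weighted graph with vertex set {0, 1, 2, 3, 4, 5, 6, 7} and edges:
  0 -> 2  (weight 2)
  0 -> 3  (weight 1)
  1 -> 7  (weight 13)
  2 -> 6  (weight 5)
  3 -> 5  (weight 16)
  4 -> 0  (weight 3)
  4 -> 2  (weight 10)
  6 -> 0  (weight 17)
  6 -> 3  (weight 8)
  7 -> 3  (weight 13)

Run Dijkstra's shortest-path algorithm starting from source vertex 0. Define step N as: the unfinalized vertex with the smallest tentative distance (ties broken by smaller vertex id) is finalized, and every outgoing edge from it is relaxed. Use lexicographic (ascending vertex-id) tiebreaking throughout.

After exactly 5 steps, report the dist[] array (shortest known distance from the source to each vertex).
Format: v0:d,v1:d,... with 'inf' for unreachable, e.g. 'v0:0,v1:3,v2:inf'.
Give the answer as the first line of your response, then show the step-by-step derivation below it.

v0:0,v1:inf,v2:2,v3:1,v4:inf,v5:17,v6:7,v7:inf

step 1: dist = v0:0,v1:inf,v2:2,v3:1,v4:inf,v5:inf,v6:inf,v7:inf
step 2: dist = v0:0,v1:inf,v2:2,v3:1,v4:inf,v5:17,v6:inf,v7:inf
step 3: dist = v0:0,v1:inf,v2:2,v3:1,v4:inf,v5:17,v6:7,v7:inf
step 4: dist = v0:0,v1:inf,v2:2,v3:1,v4:inf,v5:17,v6:7,v7:inf
step 5: dist = v0:0,v1:inf,v2:2,v3:1,v4:inf,v5:17,v6:7,v7:inf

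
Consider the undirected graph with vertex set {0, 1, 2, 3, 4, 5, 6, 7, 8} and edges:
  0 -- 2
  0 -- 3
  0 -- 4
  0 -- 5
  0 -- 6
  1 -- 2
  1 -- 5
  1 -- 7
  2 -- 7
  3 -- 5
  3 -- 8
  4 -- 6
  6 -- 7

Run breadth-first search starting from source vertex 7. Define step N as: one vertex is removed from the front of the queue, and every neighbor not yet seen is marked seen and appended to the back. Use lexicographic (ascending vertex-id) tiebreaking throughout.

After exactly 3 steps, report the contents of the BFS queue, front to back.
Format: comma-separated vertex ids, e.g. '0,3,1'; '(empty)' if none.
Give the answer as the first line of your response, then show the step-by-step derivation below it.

6,5,0

step 1: dequeue 7; queue=[1,2,6]; order=7
step 2: dequeue 1; queue=[2,6,5]; order=7,1
step 3: dequeue 2; queue=[6,5,0]; order=7,1,2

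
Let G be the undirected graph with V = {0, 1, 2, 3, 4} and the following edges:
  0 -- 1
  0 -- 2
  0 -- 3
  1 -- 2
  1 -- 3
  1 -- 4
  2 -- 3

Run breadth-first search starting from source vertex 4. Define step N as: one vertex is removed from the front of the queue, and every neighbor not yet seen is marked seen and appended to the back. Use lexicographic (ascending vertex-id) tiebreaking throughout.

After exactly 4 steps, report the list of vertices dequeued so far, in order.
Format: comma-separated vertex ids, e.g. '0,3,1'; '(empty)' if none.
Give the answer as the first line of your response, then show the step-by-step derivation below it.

4,1,0,2

step 1: dequeue 4; queue=[1]; order=4
step 2: dequeue 1; queue=[0,2,3]; order=4,1
step 3: dequeue 0; queue=[2,3]; order=4,1,0
step 4: dequeue 2; queue=[3]; order=4,1,0,2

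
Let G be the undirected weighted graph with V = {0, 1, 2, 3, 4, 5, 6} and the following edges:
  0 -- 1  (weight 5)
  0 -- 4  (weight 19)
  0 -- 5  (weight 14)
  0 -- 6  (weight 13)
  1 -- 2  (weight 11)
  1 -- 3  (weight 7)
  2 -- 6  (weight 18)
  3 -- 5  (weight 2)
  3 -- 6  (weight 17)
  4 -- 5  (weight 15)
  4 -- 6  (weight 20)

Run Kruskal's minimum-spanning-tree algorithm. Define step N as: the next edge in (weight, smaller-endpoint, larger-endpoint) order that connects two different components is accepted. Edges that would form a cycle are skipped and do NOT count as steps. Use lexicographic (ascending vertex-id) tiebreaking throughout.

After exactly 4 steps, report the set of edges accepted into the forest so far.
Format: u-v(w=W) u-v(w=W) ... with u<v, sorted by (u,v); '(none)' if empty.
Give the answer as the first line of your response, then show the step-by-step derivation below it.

0-1(w=5) 1-2(w=11) 1-3(w=7) 3-5(w=2)

step 1: add edge 3-5 (w=2); MST = {3-5(w=2)}
step 2: add edge 0-1 (w=5); MST = {0-1(w=5) 3-5(w=2)}
step 3: add edge 1-3 (w=7); MST = {0-1(w=5) 1-3(w=7) 3-5(w=2)}
step 4: add edge 1-2 (w=11); MST = {0-1(w=5) 1-2(w=11) 1-3(w=7) 3-5(w=2)}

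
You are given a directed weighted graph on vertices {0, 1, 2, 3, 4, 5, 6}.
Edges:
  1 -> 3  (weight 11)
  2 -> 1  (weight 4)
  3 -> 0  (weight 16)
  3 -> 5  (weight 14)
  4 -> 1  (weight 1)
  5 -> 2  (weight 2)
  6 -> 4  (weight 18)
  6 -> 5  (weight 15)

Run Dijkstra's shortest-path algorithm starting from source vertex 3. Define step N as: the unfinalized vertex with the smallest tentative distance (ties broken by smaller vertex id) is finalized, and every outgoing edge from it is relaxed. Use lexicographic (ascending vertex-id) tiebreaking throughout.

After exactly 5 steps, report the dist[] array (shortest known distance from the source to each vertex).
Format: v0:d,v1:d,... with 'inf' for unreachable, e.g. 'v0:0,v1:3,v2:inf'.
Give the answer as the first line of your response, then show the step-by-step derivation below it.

v0:16,v1:20,v2:16,v3:0,v4:inf,v5:14,v6:inf

step 1: dist = v0:16,v1:inf,v2:inf,v3:0,v4:inf,v5:14,v6:inf
step 2: dist = v0:16,v1:inf,v2:16,v3:0,v4:inf,v5:14,v6:inf
step 3: dist = v0:16,v1:inf,v2:16,v3:0,v4:inf,v5:14,v6:inf
step 4: dist = v0:16,v1:20,v2:16,v3:0,v4:inf,v5:14,v6:inf
step 5: dist = v0:16,v1:20,v2:16,v3:0,v4:inf,v5:14,v6:inf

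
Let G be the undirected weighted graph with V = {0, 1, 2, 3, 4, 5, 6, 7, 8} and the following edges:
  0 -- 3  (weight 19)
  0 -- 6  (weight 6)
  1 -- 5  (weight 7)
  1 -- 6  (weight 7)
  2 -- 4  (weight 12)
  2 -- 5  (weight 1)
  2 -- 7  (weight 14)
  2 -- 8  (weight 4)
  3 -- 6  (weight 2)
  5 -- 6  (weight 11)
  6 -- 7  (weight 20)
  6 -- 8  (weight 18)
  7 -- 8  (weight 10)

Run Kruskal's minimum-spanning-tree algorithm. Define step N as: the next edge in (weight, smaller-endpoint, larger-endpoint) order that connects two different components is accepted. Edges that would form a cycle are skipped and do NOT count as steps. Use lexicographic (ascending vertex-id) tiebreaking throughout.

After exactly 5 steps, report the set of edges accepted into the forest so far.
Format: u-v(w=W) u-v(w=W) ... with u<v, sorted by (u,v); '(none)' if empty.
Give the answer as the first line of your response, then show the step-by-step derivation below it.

0-6(w=6) 1-5(w=7) 2-5(w=1) 2-8(w=4) 3-6(w=2)

step 1: add edge 2-5 (w=1); MST = {2-5(w=1)}
step 2: add edge 3-6 (w=2); MST = {2-5(w=1) 3-6(w=2)}
step 3: add edge 2-8 (w=4); MST = {2-5(w=1) 2-8(w=4) 3-6(w=2)}
step 4: add edge 0-6 (w=6); MST = {0-6(w=6) 2-5(w=1) 2-8(w=4) 3-6(w=2)}
step 5: add edge 1-5 (w=7); MST = {0-6(w=6) 1-5(w=7) 2-5(w=1) 2-8(w=4) 3-6(w=2)}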